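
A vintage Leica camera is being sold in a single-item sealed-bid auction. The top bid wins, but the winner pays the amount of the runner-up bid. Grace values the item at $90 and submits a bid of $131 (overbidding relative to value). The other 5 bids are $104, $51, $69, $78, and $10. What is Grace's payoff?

Payoff = -$14.

Highest competing bid: $104.
Grace's bid $131 is the highest overall, so Grace wins and pays the second-highest bid, $104.
Payoff = value − price = $90 − $104 = -$14.
Overbidding won the item at a price above value — truthful bidding would have avoided this loss.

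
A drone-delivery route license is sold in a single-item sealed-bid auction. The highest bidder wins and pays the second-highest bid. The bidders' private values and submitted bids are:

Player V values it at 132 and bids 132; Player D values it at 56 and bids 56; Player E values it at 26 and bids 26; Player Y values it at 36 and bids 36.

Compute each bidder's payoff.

Player V 76, Player D 0, Player E 0, Player Y 0.

Ordered from highest: Player V 132 > Player D 56 > Player Y 36 > Player E 26.
Player V has the top bid and wins; the price is the second-highest bid, 56.
Player V's payoff = 132 − 56 = 76. All other bidders lose, so their payoff is 0.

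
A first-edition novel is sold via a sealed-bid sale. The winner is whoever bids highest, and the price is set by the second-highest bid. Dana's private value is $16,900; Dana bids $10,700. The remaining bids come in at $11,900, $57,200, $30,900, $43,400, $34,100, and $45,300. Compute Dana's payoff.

Highest competing bid: $57,200.
Dana's bid $10,700 is not the highest, so Dana loses, pays nothing, and earns zero payoff.

Dana's payoff: $0.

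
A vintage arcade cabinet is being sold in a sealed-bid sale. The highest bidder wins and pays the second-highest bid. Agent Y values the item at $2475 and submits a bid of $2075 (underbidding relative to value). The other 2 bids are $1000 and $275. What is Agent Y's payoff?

Highest competing bid: $1000.
Agent Y's bid $2075 is the highest overall, so Agent Y wins and pays the second-highest bid, $1000.
Payoff = value − price = $2475 − $1000 = $1475.

$1475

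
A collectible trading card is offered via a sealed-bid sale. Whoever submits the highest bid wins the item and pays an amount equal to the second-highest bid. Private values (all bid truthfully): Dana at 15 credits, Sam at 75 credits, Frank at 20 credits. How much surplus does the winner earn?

55 credits

Sorted high to low: Sam 75 credits > Frank 20 credits > Dana 15 credits.
Sam wins with the top bid and pays the second-highest, 20 credits.
Surplus = 75 credits − 20 credits = 55 credits.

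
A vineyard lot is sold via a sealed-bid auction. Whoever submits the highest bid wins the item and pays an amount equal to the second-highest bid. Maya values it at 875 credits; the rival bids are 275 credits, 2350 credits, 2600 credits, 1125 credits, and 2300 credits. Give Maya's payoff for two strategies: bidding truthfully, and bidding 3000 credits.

The highest competing bid is 2600 credits.
Bidding truthfully at 875 credits: the top bid is 2600 credits (a rival), so Maya loses. Payoff = 0 credits.
Bidding 3000 credits: Maya has the top bid, wins, and pays the second-highest bid 2600 credits. Payoff = 875 credits − 2600 credits = -1725 credits.
This is the dominant-strategy logic: truthful bidding weakly beats any alternative.

Truthful: 0 credits; alternative: -1725 credits.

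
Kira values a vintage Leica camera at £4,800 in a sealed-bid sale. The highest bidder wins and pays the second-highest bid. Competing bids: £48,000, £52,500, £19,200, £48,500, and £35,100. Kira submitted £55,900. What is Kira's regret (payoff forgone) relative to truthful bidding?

Payoff forgone: £47,700.

The highest competing bid is £52,500.
Bidding truthfully at £4,800: the top bid is £52,500 (a rival), so Kira loses. Payoff = £0.
Bidding £55,900: Kira has the top bid, wins, and pays the second-highest bid £52,500. Payoff = £4,800 − £52,500 = -£47,700.
Regret = truthful payoff − actual payoff = £0 − -£47,700 = £47,700.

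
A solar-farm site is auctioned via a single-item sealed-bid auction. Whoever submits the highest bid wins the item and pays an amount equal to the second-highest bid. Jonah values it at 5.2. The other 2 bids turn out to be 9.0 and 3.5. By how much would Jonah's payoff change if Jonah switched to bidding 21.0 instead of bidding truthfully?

The highest competing bid is 9.0.
Bidding truthfully at 5.2: the top bid is 9.0 (a rival), so Jonah loses. Payoff = 0.0.
Bidding 21.0: Jonah has the top bid, wins, and pays the second-highest bid 9.0. Payoff = 5.2 − 9.0 = -3.8.
Change = -3.8 − 0.0 = -3.8.

Change in payoff: -3.8.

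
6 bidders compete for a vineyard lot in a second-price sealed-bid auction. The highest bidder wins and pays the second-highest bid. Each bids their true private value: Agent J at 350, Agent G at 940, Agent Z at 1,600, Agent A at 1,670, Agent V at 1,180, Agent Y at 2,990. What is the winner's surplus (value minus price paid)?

1,320

Sorted high to low: Agent Y 2,990, then Agent A 1,670, then Agent Z 1,600, then Agent V 1,180, then Agent G 940, then Agent J 350.
Agent Y wins with the top bid and pays the second-highest, 1,670.
Surplus = 2,990 − 1,670 = 1,320.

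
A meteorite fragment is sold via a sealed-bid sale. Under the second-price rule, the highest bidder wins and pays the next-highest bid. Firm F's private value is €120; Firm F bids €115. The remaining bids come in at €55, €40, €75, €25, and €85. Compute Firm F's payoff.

Highest competing bid: €85.
Firm F's bid €115 is the highest overall, so Firm F wins and pays the second-highest bid, €85.
Payoff = value − price = €120 − €85 = €35.

Payoff = €35.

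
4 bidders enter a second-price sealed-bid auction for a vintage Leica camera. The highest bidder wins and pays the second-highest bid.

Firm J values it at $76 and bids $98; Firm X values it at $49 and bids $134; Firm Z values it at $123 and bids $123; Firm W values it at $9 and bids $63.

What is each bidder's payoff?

Ordered from highest: Firm X $134; Firm Z $123; Firm J $98; Firm W $63.
Firm X has the top bid and wins; the price is the second-highest bid, $123.
Firm X's payoff = $49 − $123 = -$74. All other bidders lose, so their payoff is 0.

Firm J $0, Firm X -$74, Firm Z $0, Firm W $0.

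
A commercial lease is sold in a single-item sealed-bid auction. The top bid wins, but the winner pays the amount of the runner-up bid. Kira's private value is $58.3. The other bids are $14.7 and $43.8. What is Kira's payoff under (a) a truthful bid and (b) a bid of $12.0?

The highest competing bid is $43.8.
Bidding truthfully at $58.3: Kira has the top bid, wins, and pays the second-highest bid $43.8. Payoff = $58.3 − $43.8 = $14.5.
Bidding $12.0: the top bid is $43.8 (a rival), so Kira loses. Payoff = $0.0.
Deviating from a truthful bid can only lose payoff in a second-price auction — never gain.

(a) $14.5  (b) $0.0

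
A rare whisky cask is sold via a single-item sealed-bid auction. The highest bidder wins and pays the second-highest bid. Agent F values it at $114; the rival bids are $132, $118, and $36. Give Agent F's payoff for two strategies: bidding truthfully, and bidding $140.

The highest competing bid is $132.
Bidding truthfully at $114: the top bid is $132 (a rival), so Agent F loses. Payoff = $0.
Bidding $140: Agent F has the top bid, wins, and pays the second-highest bid $132. Payoff = $114 − $132 = -$18.
This is the dominant-strategy logic: truthful bidding weakly beats any alternative.

Truthful: $0; alternative: -$18.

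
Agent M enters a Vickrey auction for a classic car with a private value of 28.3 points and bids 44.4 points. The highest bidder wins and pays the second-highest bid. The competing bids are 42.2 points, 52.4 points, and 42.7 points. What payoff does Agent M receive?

Highest competing bid: 52.4 points.
Agent M's bid 44.4 points is not the highest, so Agent M loses, pays nothing, and earns zero payoff.

Payoff = 0.0 points.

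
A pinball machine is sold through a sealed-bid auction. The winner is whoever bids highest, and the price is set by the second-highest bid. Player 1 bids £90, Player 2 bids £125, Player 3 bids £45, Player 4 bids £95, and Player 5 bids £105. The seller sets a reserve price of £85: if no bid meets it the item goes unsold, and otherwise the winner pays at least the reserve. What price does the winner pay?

Ordered from highest: Player 2 £125; Player 5 £105; Player 4 £95; Player 1 £90; Player 3 £45.
Player 2 has the highest bid, so Player 2 wins.
The second-highest bid is £105, which exceeds the reserve, so that sets the price.

£105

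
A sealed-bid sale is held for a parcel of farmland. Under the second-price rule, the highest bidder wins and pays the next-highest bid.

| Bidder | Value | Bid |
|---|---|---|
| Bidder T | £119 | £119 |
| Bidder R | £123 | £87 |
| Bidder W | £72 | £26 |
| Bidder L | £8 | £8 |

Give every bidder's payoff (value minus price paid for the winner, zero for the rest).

Bidder T £32, Bidder R £0, Bidder W £0, Bidder L £0.

Ordered from highest: Bidder T £119 > Bidder R £87 > Bidder W £26 > Bidder L £8.
Bidder T has the top bid and wins; the price is the second-highest bid, £87.
Bidder T's payoff = £119 − £87 = £32. All other bidders lose, so their payoff is 0.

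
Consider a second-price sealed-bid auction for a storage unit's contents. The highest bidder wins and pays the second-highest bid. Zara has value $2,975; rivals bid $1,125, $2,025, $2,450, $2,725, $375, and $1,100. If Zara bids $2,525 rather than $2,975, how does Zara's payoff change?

Change in payoff: -$250.

The highest competing bid is $2,725.
Bidding truthfully at $2,975: Zara has the top bid, wins, and pays the second-highest bid $2,725. Payoff = $2,975 − $2,725 = $250.
Bidding $2,525: the top bid is $2,725 (a rival), so Zara loses. Payoff = $0.
Change = $0 − $250 = -$250.
Deviating from a truthful bid can only lose payoff in a second-price auction — never gain.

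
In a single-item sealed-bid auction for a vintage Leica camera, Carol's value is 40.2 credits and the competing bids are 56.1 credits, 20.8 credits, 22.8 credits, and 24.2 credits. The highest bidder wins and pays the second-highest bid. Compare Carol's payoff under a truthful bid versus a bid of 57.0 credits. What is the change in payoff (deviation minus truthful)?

Change in payoff: -15.9 credits.

The highest competing bid is 56.1 credits.
Bidding truthfully at 40.2 credits: the top bid is 56.1 credits (a rival), so Carol loses. Payoff = 0.0 credits.
Bidding 57.0 credits: Carol has the top bid, wins, and pays the second-highest bid 56.1 credits. Payoff = 40.2 credits − 56.1 credits = -15.9 credits.
Change = -15.9 credits − 0.0 credits = -15.9 credits.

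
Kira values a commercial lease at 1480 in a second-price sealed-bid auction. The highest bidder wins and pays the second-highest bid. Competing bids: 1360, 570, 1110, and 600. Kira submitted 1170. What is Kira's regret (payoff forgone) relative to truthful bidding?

120

The highest competing bid is 1360.
Bidding truthfully at 1480: Kira has the top bid, wins, and pays the second-highest bid 1360. Payoff = 1480 − 1360 = 120.
Bidding 1170: the top bid is 1360 (a rival), so Kira loses. Payoff = 0.
Regret = truthful payoff − actual payoff = 120 − 0 = 120.
Deviating from a truthful bid can only lose payoff in a second-price auction — never gain.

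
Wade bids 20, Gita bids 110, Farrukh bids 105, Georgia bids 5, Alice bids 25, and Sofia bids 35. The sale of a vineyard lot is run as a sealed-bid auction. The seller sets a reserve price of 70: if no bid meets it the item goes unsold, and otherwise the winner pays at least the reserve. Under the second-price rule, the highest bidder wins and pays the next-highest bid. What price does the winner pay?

Sorted high to low: Gita 110, then Farrukh 105, then Sofia 35, then Alice 25, then Wade 20, then Georgia 5.
Gita has the highest bid, so Gita wins.
The second-highest bid is 105, which exceeds the reserve, so that sets the price.

Price paid: 105.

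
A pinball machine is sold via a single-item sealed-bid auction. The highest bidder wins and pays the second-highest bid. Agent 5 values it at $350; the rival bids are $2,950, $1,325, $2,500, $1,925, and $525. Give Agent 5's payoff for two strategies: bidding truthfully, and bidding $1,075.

Truthful: $0; alternative: $0.

The highest competing bid is $2,950.
Bidding truthfully at $350: the top bid is $2,950 (a rival), so Agent 5 loses. Payoff = $0.
Bidding $1,075: the top bid is $2,950 (a rival), so Agent 5 loses. Payoff = $0.
The bid only affects whether you win, not the price — here both bids land on the same side of the top rival bid, so the deviation is payoff-neutral.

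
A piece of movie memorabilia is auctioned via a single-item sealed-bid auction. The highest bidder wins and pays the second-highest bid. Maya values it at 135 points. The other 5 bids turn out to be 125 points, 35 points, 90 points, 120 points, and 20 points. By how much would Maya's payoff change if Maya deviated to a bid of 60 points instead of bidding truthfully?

The highest competing bid is 125 points.
Bidding truthfully at 135 points: Maya has the top bid, wins, and pays the second-highest bid 125 points. Payoff = 135 points − 125 points = 10 points.
Bidding 60 points: the top bid is 125 points (a rival), so Maya loses. Payoff = 0 points.
Change = 0 points − 10 points = -10 points.

Payoff change: -10 points.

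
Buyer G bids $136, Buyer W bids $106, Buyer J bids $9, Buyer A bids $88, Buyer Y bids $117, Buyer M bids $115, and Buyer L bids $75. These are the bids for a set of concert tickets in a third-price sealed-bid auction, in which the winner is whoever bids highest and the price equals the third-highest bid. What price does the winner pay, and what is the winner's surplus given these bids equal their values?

Sorted high to low: Buyer G $136; Buyer Y $117; Buyer M $115; Buyer W $106; Buyer A $88; Buyer L $75; Buyer J $9.
Buyer G is the highest bidder, so Buyer G wins.
Under the third-price rule, the price is the third-highest bid: $115.
Surplus = $136 − $115 = $21.

The winner pays $115 for a surplus of $21.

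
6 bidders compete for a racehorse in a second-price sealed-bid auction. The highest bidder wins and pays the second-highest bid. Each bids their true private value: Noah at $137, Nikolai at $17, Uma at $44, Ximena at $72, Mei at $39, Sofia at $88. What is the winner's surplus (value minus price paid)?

Surplus = $49.

Ordered from highest: Noah $137 > Sofia $88 > Ximena $72 > Uma $44 > Mei $39 > Nikolai $17.
Noah wins with the top bid and pays the second-highest, $88.
Surplus = $137 − $88 = $49.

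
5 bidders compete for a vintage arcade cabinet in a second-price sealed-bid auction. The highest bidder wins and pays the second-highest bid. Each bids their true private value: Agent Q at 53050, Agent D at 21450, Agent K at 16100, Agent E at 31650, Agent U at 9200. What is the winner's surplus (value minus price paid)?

Winner's surplus: 21400.

Bids in descending order: Agent Q 53050, then Agent E 31650, then Agent D 21450, then Agent K 16100, then Agent U 9200.
Agent Q wins with the top bid and pays the second-highest, 31650.
Surplus = 53050 − 31650 = 21400.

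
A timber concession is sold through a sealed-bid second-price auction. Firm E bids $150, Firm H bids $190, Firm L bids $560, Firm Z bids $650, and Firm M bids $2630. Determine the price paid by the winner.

Price paid: $650.

Bids in descending order: Firm M $2630 > Firm Z $650 > Firm L $560 > Firm H $190 > Firm E $150.
Firm M has the highest bid, so Firm M wins.
The second-highest bid is $650, so that is what Firm M pays.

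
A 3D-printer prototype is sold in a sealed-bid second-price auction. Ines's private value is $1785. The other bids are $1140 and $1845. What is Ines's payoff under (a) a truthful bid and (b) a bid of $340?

(a) $0  (b) $0

The highest competing bid is $1845.
Bidding truthfully at $1785: the top bid is $1845 (a rival), so Ines loses. Payoff = $0.
Bidding $340: the top bid is $1845 (a rival), so Ines loses. Payoff = $0.
The bid only affects whether you win, not the price — here both bids land on the same side of the top rival bid, so the deviation is payoff-neutral.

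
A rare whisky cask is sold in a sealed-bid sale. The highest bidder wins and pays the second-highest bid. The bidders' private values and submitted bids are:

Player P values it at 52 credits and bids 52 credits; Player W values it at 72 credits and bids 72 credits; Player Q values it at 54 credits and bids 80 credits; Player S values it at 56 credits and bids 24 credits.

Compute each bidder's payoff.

Ranking the bids: Player Q 80 credits; Player W 72 credits; Player P 52 credits; Player S 24 credits.
Player Q has the top bid and wins; the price is the second-highest bid, 72 credits.
Player Q's payoff = 54 credits − 72 credits = -18 credits. All other bidders lose, so their payoff is 0.

Payoffs: Player P 0 credits, Player W 0 credits, Player Q -18 credits, Player S 0 credits.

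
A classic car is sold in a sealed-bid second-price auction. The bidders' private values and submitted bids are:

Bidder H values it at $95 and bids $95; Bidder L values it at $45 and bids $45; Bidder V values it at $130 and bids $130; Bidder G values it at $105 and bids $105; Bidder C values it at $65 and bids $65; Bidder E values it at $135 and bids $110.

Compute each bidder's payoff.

Sorted high to low: Bidder V $130; Bidder E $110; Bidder G $105; Bidder H $95; Bidder C $65; Bidder L $45.
Bidder V has the top bid and wins; the price is the second-highest bid, $110.
Bidder V's payoff = $130 − $110 = $20. All other bidders lose, so their payoff is 0.

Payoffs: Bidder H $0, Bidder L $0, Bidder V $20, Bidder G $0, Bidder C $0, Bidder E $0.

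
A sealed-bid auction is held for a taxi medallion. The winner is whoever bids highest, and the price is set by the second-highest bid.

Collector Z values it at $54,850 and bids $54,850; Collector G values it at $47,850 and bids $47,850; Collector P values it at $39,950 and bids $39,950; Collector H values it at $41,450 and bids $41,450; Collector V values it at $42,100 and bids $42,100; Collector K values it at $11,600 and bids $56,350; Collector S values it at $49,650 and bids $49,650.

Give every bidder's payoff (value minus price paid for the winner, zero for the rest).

Sorted high to low: Collector K $56,350 > Collector Z $54,850 > Collector S $49,650 > Collector G $47,850 > Collector V $42,100 > Collector H $41,450 > Collector P $39,950.
Collector K has the top bid and wins; the price is the second-highest bid, $54,850.
Collector K's payoff = $11,600 − $54,850 = -$43,250. All other bidders lose, so their payoff is 0.

Collector Z $0, Collector G $0, Collector P $0, Collector H $0, Collector V $0, Collector K -$43,250, Collector S $0.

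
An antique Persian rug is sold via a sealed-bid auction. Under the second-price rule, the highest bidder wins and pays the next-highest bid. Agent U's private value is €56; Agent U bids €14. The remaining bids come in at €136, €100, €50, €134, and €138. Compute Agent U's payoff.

Payoff = €0.

Highest competing bid: €138.
Agent U's bid €14 is not the highest, so Agent U loses, pays nothing, and earns zero payoff.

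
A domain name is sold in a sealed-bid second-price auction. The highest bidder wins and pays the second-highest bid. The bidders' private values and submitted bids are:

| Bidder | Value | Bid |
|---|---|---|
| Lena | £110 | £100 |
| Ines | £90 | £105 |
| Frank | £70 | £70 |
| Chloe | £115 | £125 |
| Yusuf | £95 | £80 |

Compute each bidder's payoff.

Lena £0, Ines £0, Frank £0, Chloe £10, Yusuf £0.

Sorted high to low: Chloe £125 > Ines £105 > Lena £100 > Yusuf £80 > Frank £70.
Chloe has the top bid and wins; the price is the second-highest bid, £105.
Chloe's payoff = £115 − £105 = £10. All other bidders lose, so their payoff is 0.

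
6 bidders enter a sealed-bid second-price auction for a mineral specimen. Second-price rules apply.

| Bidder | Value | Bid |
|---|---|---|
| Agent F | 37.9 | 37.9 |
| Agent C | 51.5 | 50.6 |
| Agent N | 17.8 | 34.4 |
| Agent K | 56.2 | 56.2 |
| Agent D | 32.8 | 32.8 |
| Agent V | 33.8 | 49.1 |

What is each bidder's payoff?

Bids in descending order: Agent K 56.2 > Agent C 50.6 > Agent V 49.1 > Agent F 37.9 > Agent N 34.4 > Agent D 32.8.
Agent K has the top bid and wins; the price is the second-highest bid, 50.6.
Agent K's payoff = 56.2 − 50.6 = 5.6. All other bidders lose, so their payoff is 0.

Agent F 0.0, Agent C 0.0, Agent N 0.0, Agent K 5.6, Agent D 0.0, Agent V 0.0.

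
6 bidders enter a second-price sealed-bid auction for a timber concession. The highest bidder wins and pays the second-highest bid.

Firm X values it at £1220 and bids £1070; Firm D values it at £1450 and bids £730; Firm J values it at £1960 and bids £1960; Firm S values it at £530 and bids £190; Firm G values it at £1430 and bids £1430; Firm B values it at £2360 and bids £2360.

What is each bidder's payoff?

Payoffs: Firm X £0, Firm D £0, Firm J £0, Firm S £0, Firm G £0, Firm B £400.

Ordered from highest: Firm B £2360, then Firm J £1960, then Firm G £1430, then Firm X £1070, then Firm D £730, then Firm S £190.
Firm B has the top bid and wins; the price is the second-highest bid, £1960.
Firm B's payoff = £2360 − £1960 = £400. All other bidders lose, so their payoff is 0.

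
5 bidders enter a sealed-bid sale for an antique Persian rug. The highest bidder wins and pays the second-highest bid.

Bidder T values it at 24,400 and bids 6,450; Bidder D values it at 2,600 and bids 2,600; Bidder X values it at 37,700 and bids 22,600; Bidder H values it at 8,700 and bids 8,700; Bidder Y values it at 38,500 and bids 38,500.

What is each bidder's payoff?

Bidder T 0, Bidder D 0, Bidder X 0, Bidder H 0, Bidder Y 15,900.

Ranking the bids: Bidder Y 38,500, then Bidder X 22,600, then Bidder H 8,700, then Bidder T 6,450, then Bidder D 2,600.
Bidder Y has the top bid and wins; the price is the second-highest bid, 22,600.
Bidder Y's payoff = 38,500 − 22,600 = 15,900. All other bidders lose, so their payoff is 0.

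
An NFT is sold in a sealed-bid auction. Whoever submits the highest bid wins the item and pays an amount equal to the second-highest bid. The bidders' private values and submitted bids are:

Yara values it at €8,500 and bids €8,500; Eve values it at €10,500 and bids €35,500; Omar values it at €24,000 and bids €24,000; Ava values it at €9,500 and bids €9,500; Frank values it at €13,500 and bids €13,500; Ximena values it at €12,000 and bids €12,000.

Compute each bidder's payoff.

Payoffs: Yara €0, Eve -€13,500, Omar €0, Ava €0, Frank €0, Ximena €0.

Ordered from highest: Eve €35,500, then Omar €24,000, then Frank €13,500, then Ximena €12,000, then Ava €9,500, then Yara €8,500.
Eve has the top bid and wins; the price is the second-highest bid, €24,000.
Eve's payoff = €10,500 − €24,000 = -€13,500. All other bidders lose, so their payoff is 0.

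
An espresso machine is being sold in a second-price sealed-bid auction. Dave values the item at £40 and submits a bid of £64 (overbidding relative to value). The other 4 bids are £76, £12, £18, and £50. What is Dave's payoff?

Highest competing bid: £76.
Dave's bid £64 is not the highest, so Dave loses, pays nothing, and earns zero payoff.

Payoff = £0.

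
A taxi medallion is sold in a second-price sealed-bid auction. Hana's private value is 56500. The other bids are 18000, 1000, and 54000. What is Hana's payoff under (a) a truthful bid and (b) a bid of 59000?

The highest competing bid is 54000.
Bidding truthfully at 56500: Hana has the top bid, wins, and pays the second-highest bid 54000. Payoff = 56500 − 54000 = 2500.
Bidding 59000: Hana has the top bid, wins, and pays the second-highest bid 54000. Payoff = 56500 − 54000 = 2500.
The bid only affects whether you win, not the price — here both bids land on the same side of the top rival bid, so the deviation is payoff-neutral.

Truthful: 2500; alternative: 2500.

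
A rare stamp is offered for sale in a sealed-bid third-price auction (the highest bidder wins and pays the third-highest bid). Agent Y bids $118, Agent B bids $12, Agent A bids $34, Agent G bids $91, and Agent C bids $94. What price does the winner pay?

Bids in descending order: Agent Y $118, then Agent C $94, then Agent G $91, then Agent A $34, then Agent B $12.
Agent Y is the highest bidder, so Agent Y wins.
Under the third-price rule, the price is the third-highest bid: $91.

Price paid: $91.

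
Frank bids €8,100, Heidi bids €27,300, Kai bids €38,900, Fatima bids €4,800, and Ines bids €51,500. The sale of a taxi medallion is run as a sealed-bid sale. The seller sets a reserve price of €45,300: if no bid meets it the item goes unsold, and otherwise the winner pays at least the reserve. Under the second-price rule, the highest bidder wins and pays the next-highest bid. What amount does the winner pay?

Bids in descending order: Ines €51,500, then Kai €38,900, then Heidi €27,300, then Frank €8,100, then Fatima €4,800.
Ines has the highest bid, so Ines wins.
The second-highest bid is €38,900, but the reserve €45,300 is higher, so the price is the reserve.

€45,300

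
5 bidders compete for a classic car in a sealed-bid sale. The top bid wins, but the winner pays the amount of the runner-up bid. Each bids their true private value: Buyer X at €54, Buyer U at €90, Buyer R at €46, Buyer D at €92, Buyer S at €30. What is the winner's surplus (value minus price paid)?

Ranking the bids: Buyer D €92 > Buyer U €90 > Buyer X €54 > Buyer R €46 > Buyer S €30.
Buyer D wins with the top bid and pays the second-highest, €90.
Surplus = €92 − €90 = €2.

€2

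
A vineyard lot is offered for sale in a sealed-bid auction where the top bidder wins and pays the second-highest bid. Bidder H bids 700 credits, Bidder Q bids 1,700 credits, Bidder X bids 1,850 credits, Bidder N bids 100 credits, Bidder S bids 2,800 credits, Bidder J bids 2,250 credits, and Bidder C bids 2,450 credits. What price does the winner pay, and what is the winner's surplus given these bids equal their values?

Price 2,450 credits; surplus 350 credits.

Sorted high to low: Bidder S 2,800 credits; Bidder C 2,450 credits; Bidder J 2,250 credits; Bidder X 1,850 credits; Bidder Q 1,700 credits; Bidder H 700 credits; Bidder N 100 credits.
Bidder S is the highest bidder, so Bidder S wins.
Under the second-price rule, the price is the second-highest bid: 2,450 credits.
Surplus = 2,800 credits − 2,450 credits = 350 credits.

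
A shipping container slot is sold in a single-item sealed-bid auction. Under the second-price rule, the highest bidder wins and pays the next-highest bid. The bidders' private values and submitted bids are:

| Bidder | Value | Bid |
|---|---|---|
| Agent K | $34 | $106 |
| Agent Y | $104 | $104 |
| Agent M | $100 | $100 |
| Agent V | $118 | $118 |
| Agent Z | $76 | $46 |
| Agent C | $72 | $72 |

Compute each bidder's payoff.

Payoffs: Agent K $0, Agent Y $0, Agent M $0, Agent V $12, Agent Z $0, Agent C $0.

Ranking the bids: Agent V $118 > Agent K $106 > Agent Y $104 > Agent M $100 > Agent C $72 > Agent Z $46.
Agent V has the top bid and wins; the price is the second-highest bid, $106.
Agent V's payoff = $118 − $106 = $12. All other bidders lose, so their payoff is 0.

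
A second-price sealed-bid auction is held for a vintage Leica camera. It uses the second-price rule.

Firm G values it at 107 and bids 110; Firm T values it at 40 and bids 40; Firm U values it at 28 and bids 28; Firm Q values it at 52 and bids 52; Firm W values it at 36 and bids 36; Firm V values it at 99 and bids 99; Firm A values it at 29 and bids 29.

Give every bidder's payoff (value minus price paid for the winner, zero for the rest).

Bids in descending order: Firm G 110 > Firm V 99 > Firm Q 52 > Firm T 40 > Firm W 36 > Firm A 29 > Firm U 28.
Firm G has the top bid and wins; the price is the second-highest bid, 99.
Firm G's payoff = 107 − 99 = 8. All other bidders lose, so their payoff is 0.

Firm G 8, Firm T 0, Firm U 0, Firm Q 0, Firm W 0, Firm V 0, Firm A 0.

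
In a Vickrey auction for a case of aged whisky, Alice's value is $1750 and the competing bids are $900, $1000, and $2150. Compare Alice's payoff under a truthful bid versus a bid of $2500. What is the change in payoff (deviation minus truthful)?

The highest competing bid is $2150.
Bidding truthfully at $1750: the top bid is $2150 (a rival), so Alice loses. Payoff = $0.
Bidding $2500: Alice has the top bid, wins, and pays the second-highest bid $2150. Payoff = $1750 − $2150 = -$400.
Change = -$400 − $0 = -$400.

-$400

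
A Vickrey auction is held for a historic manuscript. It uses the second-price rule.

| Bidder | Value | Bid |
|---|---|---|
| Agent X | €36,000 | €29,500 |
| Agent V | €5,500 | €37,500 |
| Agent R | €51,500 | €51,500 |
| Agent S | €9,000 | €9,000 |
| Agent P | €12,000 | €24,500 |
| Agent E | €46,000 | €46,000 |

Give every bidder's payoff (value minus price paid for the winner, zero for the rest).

Ordered from highest: Agent R €51,500, then Agent E €46,000, then Agent V €37,500, then Agent X €29,500, then Agent P €24,500, then Agent S €9,000.
Agent R has the top bid and wins; the price is the second-highest bid, €46,000.
Agent R's payoff = €51,500 − €46,000 = €5,500. All other bidders lose, so their payoff is 0.

Agent X €0, Agent V €0, Agent R €5,500, Agent S €0, Agent P €0, Agent E €0.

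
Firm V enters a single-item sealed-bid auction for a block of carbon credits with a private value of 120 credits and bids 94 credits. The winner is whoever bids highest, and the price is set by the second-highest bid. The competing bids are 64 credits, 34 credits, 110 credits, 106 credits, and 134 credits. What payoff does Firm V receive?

Highest competing bid: 134 credits.
Firm V's bid 94 credits is not the highest, so Firm V loses, pays nothing, and earns zero payoff.

Payoff = 0 credits.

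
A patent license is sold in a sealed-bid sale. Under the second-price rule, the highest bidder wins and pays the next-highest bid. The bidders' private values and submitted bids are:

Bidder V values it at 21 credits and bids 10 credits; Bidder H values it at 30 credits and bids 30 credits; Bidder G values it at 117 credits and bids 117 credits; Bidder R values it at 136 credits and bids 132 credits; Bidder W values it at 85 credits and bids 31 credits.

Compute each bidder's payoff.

Ranking the bids: Bidder R 132 credits > Bidder G 117 credits > Bidder W 31 credits > Bidder H 30 credits > Bidder V 10 credits.
Bidder R has the top bid and wins; the price is the second-highest bid, 117 credits.
Bidder R's payoff = 136 credits − 117 credits = 19 credits. All other bidders lose, so their payoff is 0.

Payoffs: Bidder V 0 credits, Bidder H 0 credits, Bidder G 0 credits, Bidder R 19 credits, Bidder W 0 credits.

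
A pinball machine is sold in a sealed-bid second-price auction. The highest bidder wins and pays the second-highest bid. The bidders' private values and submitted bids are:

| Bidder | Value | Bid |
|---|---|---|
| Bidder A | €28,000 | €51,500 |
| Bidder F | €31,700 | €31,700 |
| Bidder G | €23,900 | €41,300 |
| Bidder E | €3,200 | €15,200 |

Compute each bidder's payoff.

Payoffs: Bidder A -€13,300, Bidder F €0, Bidder G €0, Bidder E €0.

Sorted high to low: Bidder A €51,500 > Bidder G €41,300 > Bidder F €31,700 > Bidder E €15,200.
Bidder A has the top bid and wins; the price is the second-highest bid, €41,300.
Bidder A's payoff = €28,000 − €41,300 = -€13,300. All other bidders lose, so their payoff is 0.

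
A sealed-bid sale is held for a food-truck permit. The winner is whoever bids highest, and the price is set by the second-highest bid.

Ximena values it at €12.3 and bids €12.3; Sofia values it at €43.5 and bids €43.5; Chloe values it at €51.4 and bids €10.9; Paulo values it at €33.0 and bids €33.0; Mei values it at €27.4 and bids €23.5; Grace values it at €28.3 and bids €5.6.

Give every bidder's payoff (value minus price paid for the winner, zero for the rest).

Payoffs: Ximena €0.0, Sofia €10.5, Chloe €0.0, Paulo €0.0, Mei €0.0, Grace €0.0.

Sorted high to low: Sofia €43.5, then Paulo €33.0, then Mei €23.5, then Ximena €12.3, then Chloe €10.9, then Grace €5.6.
Sofia has the top bid and wins; the price is the second-highest bid, €33.0.
Sofia's payoff = €43.5 − €33.0 = €10.5. All other bidders lose, so their payoff is 0.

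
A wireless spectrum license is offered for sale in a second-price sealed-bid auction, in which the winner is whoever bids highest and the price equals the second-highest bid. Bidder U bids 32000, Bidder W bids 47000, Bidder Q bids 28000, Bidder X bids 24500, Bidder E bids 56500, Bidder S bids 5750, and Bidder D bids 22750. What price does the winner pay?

The winner pays 47000.

Bids in descending order: Bidder E 56500 > Bidder W 47000 > Bidder U 32000 > Bidder Q 28000 > Bidder X 24500 > Bidder D 22750 > Bidder S 5750.
Bidder E is the highest bidder, so Bidder E wins.
Under the second-price rule, the price is the second-highest bid: 47000.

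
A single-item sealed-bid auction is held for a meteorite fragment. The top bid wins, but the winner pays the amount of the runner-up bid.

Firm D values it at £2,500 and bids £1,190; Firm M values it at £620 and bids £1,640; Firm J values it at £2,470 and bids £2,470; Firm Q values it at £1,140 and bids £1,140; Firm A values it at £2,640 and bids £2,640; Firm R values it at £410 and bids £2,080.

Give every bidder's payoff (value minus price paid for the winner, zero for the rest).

Payoffs: Firm D £0, Firm M £0, Firm J £0, Firm Q £0, Firm A £170, Firm R £0.

Bids in descending order: Firm A £2,640; Firm J £2,470; Firm R £2,080; Firm M £1,640; Firm D £1,190; Firm Q £1,140.
Firm A has the top bid and wins; the price is the second-highest bid, £2,470.
Firm A's payoff = £2,640 − £2,470 = £170. All other bidders lose, so their payoff is 0.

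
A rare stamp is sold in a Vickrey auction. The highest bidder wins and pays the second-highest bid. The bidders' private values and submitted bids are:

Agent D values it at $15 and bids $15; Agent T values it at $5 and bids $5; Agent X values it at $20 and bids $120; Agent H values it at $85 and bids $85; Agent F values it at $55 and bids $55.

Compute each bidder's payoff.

Ordered from highest: Agent X $120 > Agent H $85 > Agent F $55 > Agent D $15 > Agent T $5.
Agent X has the top bid and wins; the price is the second-highest bid, $85.
Agent X's payoff = $20 − $85 = -$65. All other bidders lose, so their payoff is 0.

Agent D $0, Agent T $0, Agent X -$65, Agent H $0, Agent F $0.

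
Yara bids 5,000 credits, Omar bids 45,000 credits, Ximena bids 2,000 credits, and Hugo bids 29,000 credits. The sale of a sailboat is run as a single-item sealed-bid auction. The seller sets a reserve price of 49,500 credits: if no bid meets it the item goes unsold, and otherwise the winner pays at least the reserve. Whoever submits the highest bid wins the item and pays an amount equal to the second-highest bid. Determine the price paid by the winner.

unsold

Bids in descending order: Omar 45,000 credits, then Hugo 29,000 credits, then Yara 5,000 credits, then Ximena 2,000 credits.
The top bid 45,000 credits is below the reserve 49,500 credits, so the item goes unsold and nothing is paid.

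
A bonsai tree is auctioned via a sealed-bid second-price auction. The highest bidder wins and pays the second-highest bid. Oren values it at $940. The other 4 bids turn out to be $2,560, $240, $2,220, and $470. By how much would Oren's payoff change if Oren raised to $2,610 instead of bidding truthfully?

The highest competing bid is $2,560.
Bidding truthfully at $940: the top bid is $2,560 (a rival), so Oren loses. Payoff = $0.
Bidding $2,610: Oren has the top bid, wins, and pays the second-highest bid $2,560. Payoff = $940 − $2,560 = -$1,620.
Change = -$1,620 − $0 = -$1,620.

Change in payoff: -$1,620.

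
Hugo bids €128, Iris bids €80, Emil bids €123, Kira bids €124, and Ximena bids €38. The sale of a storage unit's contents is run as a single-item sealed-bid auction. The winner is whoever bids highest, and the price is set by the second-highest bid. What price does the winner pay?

Price paid: €124.

Ranking the bids: Hugo €128 > Kira €124 > Emil €123 > Iris €80 > Ximena €38.
Hugo has the highest bid, so Hugo wins.
The second-highest bid is €124, so that is what Hugo pays.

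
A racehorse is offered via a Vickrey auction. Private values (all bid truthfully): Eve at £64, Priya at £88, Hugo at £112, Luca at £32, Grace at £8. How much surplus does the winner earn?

Surplus = £24.

Bids in descending order: Hugo £112; Priya £88; Eve £64; Luca £32; Grace £8.
Hugo wins with the top bid and pays the second-highest, £88.
Surplus = £112 − £88 = £24.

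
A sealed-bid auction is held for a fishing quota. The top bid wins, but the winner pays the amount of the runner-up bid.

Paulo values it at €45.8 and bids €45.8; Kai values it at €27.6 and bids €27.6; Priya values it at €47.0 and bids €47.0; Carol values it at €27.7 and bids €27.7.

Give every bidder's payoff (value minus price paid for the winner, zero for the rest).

Sorted high to low: Priya €47.0 > Paulo €45.8 > Carol €27.7 > Kai €27.6.
Priya has the top bid and wins; the price is the second-highest bid, €45.8.
Priya's payoff = €47.0 − €45.8 = €1.2. All other bidders lose, so their payoff is 0.

Payoffs: Paulo €0.0, Kai €0.0, Priya €1.2, Carol €0.0.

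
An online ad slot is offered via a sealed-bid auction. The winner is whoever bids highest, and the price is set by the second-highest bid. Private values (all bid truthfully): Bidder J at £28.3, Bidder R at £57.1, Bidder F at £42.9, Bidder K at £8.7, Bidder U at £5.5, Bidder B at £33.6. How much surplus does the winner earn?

£14.2

Ordered from highest: Bidder R £57.1, then Bidder F £42.9, then Bidder B £33.6, then Bidder J £28.3, then Bidder K £8.7, then Bidder U £5.5.
Bidder R wins with the top bid and pays the second-highest, £42.9.
Surplus = £57.1 − £42.9 = £14.2.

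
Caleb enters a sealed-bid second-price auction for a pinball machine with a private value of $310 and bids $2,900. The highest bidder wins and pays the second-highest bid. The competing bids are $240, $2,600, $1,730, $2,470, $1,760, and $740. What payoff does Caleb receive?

Highest competing bid: $2,600.
Caleb's bid $2,900 is the highest overall, so Caleb wins and pays the second-highest bid, $2,600.
Payoff = value − price = $310 − $2,600 = -$2,290.

Caleb's payoff: -$2,290.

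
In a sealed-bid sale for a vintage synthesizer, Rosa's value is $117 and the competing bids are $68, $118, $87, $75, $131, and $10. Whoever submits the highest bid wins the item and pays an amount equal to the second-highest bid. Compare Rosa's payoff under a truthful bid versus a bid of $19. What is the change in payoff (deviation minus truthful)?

The highest competing bid is $131.
Bidding truthfully at $117: the top bid is $131 (a rival), so Rosa loses. Payoff = $0.
Bidding $19: the top bid is $131 (a rival), so Rosa loses. Payoff = $0.
Change = $0 − $0 = $0.

Change in payoff: $0.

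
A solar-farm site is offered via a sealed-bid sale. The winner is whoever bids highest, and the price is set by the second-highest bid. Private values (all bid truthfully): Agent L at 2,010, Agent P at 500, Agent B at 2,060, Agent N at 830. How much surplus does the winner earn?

Sorted high to low: Agent B 2,060, then Agent L 2,010, then Agent N 830, then Agent P 500.
Agent B wins with the top bid and pays the second-highest, 2,010.
Surplus = 2,060 − 2,010 = 50.

Winner's surplus: 50.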